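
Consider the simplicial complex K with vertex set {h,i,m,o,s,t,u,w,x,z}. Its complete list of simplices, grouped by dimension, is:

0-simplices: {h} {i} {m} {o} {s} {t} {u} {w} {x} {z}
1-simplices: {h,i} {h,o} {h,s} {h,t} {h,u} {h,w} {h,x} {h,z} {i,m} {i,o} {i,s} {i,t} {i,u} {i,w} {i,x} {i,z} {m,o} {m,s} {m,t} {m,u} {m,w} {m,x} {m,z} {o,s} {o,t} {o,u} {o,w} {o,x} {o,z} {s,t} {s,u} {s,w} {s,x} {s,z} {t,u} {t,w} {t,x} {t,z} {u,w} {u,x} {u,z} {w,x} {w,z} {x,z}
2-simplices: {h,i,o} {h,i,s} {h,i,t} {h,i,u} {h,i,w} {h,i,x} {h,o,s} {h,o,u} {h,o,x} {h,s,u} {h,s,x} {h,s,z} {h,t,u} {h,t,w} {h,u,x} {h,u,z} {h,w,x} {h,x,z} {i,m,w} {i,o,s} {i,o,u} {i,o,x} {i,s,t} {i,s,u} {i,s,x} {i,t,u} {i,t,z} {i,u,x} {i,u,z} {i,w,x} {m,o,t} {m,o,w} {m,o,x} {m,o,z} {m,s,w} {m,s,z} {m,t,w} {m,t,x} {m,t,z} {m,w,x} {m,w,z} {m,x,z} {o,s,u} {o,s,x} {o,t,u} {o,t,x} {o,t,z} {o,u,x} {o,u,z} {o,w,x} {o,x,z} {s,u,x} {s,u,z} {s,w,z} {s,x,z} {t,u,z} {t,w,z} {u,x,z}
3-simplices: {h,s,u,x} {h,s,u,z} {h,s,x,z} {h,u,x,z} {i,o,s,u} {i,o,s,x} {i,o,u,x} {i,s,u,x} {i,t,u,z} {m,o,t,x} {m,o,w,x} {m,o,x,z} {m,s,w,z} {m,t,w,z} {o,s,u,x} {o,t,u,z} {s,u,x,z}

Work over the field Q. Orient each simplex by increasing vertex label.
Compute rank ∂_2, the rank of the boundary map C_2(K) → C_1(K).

n_0=10 n_1=44 n_2=58 n_3=17  [Q]
∂1: piv[hi,ho,hs,ht,hu,hw,hx,hz,im] rk=9  ker:io,is,it,iu,iw,ix,iz,mo,ms,mt,mu,mw,mx,mz,os,ot,ou,ow,ox,oz,st,su,sw,sx,sz,tu,tw,tx,tz,uw,ux,uz,wx,wz,xz
∂2: piv[hio,his,hit,hiu,hiw,hix,hos,hou,hox,hsu,hsx,hsz,htu,htw,hux,huz,hwx,hxz,imw,ist,itz,iuz,mot,mow,mox,moz,msw,msz,mtw,mtx,mtz,mwx,mwz] rk=33  ker:ios,iou,iox,isu,isx,itu,iux,iwx,mxz,osu,osx,otu,otx,otz,oux,ouz,owx,oxz,sux,suz,swz,sxz,tuz,twz,uxz
∂3: piv[hsux,hsuz,hsxz,huxz,iosu,iosx,ioux,isux,ituz,motx,mowx,moxz,mswz,mtwz,otuz] rk=15  ker:osux,suxz
rk∂_2=33

rank∂_2=33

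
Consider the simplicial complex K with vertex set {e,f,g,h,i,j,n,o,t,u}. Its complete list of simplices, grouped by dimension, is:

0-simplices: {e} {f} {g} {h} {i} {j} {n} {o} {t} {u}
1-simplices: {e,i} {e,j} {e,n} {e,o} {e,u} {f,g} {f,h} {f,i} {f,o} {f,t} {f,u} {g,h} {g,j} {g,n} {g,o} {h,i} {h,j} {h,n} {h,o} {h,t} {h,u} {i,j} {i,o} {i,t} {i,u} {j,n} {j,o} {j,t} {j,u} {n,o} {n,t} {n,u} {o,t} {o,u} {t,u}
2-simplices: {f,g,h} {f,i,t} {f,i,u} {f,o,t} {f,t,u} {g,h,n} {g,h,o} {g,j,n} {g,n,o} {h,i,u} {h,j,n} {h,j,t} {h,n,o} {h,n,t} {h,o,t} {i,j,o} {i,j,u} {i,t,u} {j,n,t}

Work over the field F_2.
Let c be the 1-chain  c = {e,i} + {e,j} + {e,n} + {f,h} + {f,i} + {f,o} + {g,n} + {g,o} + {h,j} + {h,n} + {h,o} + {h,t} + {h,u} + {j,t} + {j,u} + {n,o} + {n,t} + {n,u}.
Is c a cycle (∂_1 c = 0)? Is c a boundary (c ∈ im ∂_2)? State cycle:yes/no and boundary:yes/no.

n_0=10 n_1=35 n_2=19  [Z2]
∂1: piv[ei,ej,en,eo,eu,fg,fh,fi,ft] rk=9  ker:fo,fu,gh,gj,gn,go,hi,hj,hn,ho,ht,hu,ij,io,it,iu,jn,jo,jt,ju,no,nt,nu,ot,ou,tu
∂2: piv[fgh,fit,fiu,fot,ftu,ghn,gho,gjn,gno,hiu,hjn,hjt,hnt,hot,ijo,iju] rk=16  ker:hno,itu,jnt
∂1c = {e} + {f} + {t} + {u}

cycle:no boundary:no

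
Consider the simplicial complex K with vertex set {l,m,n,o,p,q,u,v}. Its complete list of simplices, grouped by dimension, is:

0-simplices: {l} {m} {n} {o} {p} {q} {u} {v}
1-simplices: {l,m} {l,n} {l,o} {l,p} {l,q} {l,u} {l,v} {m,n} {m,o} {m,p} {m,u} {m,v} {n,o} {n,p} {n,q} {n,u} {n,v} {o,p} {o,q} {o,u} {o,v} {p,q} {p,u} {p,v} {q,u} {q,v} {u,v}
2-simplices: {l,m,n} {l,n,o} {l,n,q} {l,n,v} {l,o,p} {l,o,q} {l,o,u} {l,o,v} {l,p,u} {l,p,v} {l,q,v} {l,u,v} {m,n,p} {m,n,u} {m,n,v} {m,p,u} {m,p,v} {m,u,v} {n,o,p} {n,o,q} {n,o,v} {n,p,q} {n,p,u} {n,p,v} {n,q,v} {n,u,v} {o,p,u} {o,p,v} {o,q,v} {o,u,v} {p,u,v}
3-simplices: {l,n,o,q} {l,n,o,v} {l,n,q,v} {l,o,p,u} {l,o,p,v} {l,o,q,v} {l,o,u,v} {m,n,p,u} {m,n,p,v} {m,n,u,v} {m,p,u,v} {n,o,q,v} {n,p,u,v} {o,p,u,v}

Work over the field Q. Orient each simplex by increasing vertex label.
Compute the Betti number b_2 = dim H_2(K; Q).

b_2=1

n_0=8 n_1=27 n_2=31 n_3=14  [Q]
∂1: piv[lm,ln,lo,lp,lq,lu,lv] rk=7  ker:mn,mo,mp,mu,mv,no,np,nq,nu,nv,op,oq,ou,ov,pq,pu,pv,qu,qv,uv
∂2: piv[lmn,lno,lnq,lnv,lop,loq,lou,lov,lpu,lpv,lqv,luv,mnp,mnu,mnv,mpu,mpv,npq] rk=18  ker:muv,nop,noq,nov,npu,npv,nqv,nuv,opu,opv,oqv,ouv,puv
∂3: piv[lnoq,lnov,lnqv,lopu,lopv,loqv,louv,mnpu,mnpv,mnuv,mpuv,opuv] rk=12  ker:noqv,npuv
b_2=(31−18)−12=1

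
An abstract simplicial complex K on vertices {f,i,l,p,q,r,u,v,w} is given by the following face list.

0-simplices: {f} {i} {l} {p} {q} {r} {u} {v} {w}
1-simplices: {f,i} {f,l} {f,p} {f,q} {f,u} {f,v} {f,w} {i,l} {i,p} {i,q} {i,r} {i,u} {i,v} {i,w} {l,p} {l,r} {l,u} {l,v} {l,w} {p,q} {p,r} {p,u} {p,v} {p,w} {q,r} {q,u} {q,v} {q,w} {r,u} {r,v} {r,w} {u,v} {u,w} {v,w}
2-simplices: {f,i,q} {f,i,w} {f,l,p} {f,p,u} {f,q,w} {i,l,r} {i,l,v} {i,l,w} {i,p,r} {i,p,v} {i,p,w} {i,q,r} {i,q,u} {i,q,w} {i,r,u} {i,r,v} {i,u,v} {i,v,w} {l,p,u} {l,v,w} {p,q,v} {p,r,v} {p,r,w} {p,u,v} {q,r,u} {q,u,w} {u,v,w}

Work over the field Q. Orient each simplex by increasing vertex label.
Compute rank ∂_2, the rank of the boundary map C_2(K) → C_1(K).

rank∂_2=22

n_0=9 n_1=34 n_2=27  [Q]
∂1: piv[fi,fl,fp,fq,fu,fv,fw,ir] rk=8  ker:il,ip,iq,iu,iv,iw,lp,lr,lu,lv,lw,pq,pr,pu,pv,pw,qr,qu,qv,qw,ru,rv,rw,uv,uw,vw
∂2: piv[fiq,fiw,flp,fpu,fqw,ilr,ilv,ilw,ipr,ipv,ipw,iqr,iqu,iru,irv,iuv,ivw,lpu,pqv,prw,puv,quw] rk=22  ker:iqw,lvw,prv,qru,uvw
rk∂_2=22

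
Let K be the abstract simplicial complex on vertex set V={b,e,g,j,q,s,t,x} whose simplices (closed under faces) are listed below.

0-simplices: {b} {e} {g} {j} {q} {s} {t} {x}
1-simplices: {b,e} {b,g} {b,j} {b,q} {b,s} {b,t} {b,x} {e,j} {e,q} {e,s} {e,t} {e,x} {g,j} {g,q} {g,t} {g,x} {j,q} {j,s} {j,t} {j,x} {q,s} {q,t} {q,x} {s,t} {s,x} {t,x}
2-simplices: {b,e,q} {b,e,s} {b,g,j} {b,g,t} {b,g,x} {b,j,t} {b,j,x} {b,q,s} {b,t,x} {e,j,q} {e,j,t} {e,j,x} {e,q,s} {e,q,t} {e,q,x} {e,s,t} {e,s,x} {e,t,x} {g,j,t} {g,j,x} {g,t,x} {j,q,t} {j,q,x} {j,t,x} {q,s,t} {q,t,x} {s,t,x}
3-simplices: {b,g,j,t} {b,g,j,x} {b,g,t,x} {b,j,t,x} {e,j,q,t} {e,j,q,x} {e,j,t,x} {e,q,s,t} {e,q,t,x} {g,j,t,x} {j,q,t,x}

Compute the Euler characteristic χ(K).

n_0=8 n_1=26 n_2=27 n_3=11
χ=+8−26+27−11=-2

χ(K)=-2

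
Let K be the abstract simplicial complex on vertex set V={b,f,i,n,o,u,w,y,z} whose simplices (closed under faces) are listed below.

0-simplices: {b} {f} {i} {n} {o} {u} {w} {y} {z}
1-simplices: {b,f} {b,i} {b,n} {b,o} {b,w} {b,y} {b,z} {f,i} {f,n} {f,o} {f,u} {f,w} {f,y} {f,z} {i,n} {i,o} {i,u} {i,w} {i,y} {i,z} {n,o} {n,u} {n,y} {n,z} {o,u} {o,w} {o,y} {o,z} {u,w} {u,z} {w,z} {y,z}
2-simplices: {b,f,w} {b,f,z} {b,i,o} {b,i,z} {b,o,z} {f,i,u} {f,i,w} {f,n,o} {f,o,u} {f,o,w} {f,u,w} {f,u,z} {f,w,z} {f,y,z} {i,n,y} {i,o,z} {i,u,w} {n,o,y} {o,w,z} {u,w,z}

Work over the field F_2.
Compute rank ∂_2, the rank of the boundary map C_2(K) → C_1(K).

n_0=9 n_1=32 n_2=20  [Z2]
∂1: piv[bf,bi,bn,bo,bw,by,bz,fu] rk=8  ker:fi,fn,fo,fw,fy,fz,in,io,iu,iw,iy,iz,no,nu,ny,nz,ou,ow,oy,oz,uw,uz,wz,yz
∂2: piv[bfw,bfz,bio,biz,boz,fiu,fiw,fno,fou,fow,fuw,fuz,fwz,fyz,iny,noy,owz] rk=17  ker:ioz,iuw,uwz
rk∂_2=17

rank∂_2=17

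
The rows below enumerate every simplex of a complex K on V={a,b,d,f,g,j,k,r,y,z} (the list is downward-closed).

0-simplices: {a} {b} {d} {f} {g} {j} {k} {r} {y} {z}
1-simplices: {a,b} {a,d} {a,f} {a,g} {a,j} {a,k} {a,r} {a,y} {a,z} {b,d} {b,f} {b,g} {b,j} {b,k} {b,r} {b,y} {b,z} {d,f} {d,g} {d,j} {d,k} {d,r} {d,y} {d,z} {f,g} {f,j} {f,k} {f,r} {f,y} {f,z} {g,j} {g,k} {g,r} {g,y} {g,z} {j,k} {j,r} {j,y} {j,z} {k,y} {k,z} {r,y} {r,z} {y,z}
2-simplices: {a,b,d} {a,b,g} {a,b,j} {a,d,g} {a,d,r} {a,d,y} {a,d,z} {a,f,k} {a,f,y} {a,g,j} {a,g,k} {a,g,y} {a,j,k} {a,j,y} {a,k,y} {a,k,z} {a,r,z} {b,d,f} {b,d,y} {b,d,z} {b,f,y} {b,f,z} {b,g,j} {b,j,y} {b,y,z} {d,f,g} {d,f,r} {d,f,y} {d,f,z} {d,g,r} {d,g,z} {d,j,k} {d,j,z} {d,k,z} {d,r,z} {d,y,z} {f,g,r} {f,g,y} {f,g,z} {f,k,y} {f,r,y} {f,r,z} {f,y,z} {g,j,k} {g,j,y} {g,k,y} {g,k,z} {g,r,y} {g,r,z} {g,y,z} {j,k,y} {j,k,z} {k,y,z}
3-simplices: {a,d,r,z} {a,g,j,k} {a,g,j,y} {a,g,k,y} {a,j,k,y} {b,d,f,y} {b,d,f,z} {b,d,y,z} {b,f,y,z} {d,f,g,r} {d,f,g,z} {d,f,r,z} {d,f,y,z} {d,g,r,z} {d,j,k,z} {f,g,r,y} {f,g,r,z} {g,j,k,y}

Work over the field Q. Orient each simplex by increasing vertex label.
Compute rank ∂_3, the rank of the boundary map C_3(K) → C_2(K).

rank∂_3=15

n_0=10 n_1=44 n_2=53 n_3=18  [Q]
∂1: piv[ab,ad,af,ag,aj,ak,ar,ay,az] rk=9  ker:bd,bf,bg,bj,bk,br,by,bz,df,dg,dj,dk,dr,dy,dz,fg,fj,fk,fr,fy,fz,gj,gk,gr,gy,gz,jk,jr,jy,jz,ky,kz,ry,rz,yz
∂2: piv[abd,abg,abj,adg,adr,ady,adz,afk,afy,agj,agk,agy,ajk,ajy,aky,akz,arz,bdf,bdy,bdz,bfy,bfz,byz,dfg,dfr,dgr,dgz,djk,djz,dkz,fry] rk=31  ker:bgj,bjy,dfy,dfz,drz,dyz,fgr,fgy,fgz,fky,frz,fyz,gjk,gjy,gky,gkz,gry,grz,gyz,jky,jkz,kyz
∂3: piv[adrz,agjk,agjy,agky,ajky,bdfy,bdfz,bdyz,bfyz,dfgr,dfgz,dfrz,dgrz,djkz,fgry] rk=15  ker:dfyz,fgrz,gjky
rk∂_3=15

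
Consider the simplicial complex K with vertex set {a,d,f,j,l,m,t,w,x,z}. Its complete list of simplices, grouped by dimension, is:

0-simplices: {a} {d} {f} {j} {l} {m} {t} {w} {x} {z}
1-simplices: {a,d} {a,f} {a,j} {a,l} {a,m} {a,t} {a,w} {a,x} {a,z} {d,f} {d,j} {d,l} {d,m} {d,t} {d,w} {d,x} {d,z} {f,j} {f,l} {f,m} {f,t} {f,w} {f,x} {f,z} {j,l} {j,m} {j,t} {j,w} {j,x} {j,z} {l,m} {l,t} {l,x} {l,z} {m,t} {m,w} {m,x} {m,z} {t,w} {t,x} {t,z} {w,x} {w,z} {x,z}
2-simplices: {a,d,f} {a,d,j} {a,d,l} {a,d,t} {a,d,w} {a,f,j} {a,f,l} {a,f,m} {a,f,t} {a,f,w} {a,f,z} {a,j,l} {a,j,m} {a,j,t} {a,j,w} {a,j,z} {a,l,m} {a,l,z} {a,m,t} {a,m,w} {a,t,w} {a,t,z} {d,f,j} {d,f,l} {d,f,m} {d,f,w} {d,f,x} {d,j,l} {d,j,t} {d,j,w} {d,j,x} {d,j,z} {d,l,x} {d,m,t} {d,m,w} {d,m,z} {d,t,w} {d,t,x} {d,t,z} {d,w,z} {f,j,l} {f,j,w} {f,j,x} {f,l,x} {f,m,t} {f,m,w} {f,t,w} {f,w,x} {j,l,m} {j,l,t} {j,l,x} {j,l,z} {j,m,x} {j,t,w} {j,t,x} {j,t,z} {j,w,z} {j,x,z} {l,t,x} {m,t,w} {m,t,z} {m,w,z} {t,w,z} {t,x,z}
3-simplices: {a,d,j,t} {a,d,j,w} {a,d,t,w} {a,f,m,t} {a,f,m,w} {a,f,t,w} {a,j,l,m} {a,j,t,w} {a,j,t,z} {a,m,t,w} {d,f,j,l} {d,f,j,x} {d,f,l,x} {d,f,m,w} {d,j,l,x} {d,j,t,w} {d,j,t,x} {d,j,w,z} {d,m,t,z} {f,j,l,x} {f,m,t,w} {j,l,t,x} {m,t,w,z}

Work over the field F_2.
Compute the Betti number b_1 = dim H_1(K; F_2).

b_1=1

n_0=10 n_1=44 n_2=64 n_3=23  [Z2]
∂1: piv[ad,af,aj,al,am,at,aw,ax,az] rk=9  ker:df,dj,dl,dm,dt,dw,dx,dz,fj,fl,fm,ft,fw,fx,fz,jl,jm,jt,jw,jx,jz,lm,lt,lx,lz,mt,mw,mx,mz,tw,tx,tz,wx,wz,xz
∂2: piv[adf,adj,adl,adt,adw,afj,afl,afm,aft,afw,afz,ajl,ajm,ajt,ajw,ajz,alm,alz,amt,amw,atw,atz,dfm,dfx,djx,djz,dlx,dmz,dtx,dwz,fwx,jlt,jmx,jxz] rk=34  ker:dfj,dfl,dfw,djl,djt,djw,dmt,dmw,dtw,dtz,fjl,fjw,fjx,flx,fmt,fmw,ftw,jlm,jlx,jlz,jtw,jtx,jtz,jwz,ltx,mtw,mtz,mwz,twz,txz
∂3: piv[adjt,adjw,adtw,afmt,afmw,aftw,ajlm,ajtw,ajtz,amtw,dfjl,dfjx,dflx,dfmw,djlx,djtx,djwz,dmtz,jltx,mtwz] rk=20  ker:djtw,fjlx,fmtw
b_1=(44−9)−34=1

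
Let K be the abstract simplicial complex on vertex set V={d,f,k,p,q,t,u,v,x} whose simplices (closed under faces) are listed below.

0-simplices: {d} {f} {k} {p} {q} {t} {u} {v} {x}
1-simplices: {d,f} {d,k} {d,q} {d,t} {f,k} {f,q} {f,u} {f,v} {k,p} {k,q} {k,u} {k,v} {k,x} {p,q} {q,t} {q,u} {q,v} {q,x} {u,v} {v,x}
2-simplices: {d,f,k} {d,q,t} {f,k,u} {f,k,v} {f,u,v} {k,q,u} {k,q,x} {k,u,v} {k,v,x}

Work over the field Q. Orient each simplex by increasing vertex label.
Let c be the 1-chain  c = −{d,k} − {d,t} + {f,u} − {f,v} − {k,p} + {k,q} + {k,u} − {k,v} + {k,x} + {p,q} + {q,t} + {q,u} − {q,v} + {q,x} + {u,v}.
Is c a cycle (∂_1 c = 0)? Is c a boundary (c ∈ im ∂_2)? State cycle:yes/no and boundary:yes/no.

cycle:no boundary:no

n_0=9 n_1=20 n_2=9  [Q]
∂1: piv[df,dk,dq,dt,fu,fv,kp,kx] rk=8  ker:fk,fq,kq,ku,kv,pq,qt,qu,qv,qx,uv,vx
∂2: piv[dfk,dqt,fku,fkv,fuv,kqu,kqx,kvx] rk=8  ker:kuv
∂1c = 2·{d} − 2·{k} − 2·{p} + 2·{u} − 2·{v} + 2·{x}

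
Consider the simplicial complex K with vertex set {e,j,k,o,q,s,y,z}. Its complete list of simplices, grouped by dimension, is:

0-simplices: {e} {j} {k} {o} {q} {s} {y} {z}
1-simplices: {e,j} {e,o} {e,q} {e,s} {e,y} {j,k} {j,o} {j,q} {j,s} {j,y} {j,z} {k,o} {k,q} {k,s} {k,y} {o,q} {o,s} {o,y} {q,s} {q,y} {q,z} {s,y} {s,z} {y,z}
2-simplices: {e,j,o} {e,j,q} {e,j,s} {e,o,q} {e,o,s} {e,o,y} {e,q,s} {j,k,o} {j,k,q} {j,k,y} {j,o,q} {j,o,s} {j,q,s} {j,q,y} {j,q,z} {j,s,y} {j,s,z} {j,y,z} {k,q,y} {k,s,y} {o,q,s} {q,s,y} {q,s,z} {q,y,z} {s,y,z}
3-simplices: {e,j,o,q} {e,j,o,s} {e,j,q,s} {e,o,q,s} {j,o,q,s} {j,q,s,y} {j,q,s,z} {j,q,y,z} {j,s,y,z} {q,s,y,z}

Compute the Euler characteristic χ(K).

n_0=8 n_1=24 n_2=25 n_3=10
χ=+8−24+25−10=-1

χ(K)=-1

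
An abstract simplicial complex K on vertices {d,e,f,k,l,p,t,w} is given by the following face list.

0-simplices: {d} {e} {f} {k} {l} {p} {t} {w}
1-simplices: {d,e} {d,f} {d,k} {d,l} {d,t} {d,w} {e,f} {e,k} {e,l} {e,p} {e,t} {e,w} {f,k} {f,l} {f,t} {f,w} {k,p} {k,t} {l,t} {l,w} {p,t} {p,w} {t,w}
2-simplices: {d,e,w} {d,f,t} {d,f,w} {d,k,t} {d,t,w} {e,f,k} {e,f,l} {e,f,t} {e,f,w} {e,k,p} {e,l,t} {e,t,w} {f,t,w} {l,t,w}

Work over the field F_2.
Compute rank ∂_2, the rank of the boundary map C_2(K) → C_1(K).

rank∂_2=12

n_0=8 n_1=23 n_2=14  [Z2]
∂1: piv[de,df,dk,dl,dt,dw,ep] rk=7  ker:ef,ek,el,et,ew,fk,fl,ft,fw,kp,kt,lt,lw,pt,pw,tw
∂2: piv[dew,dft,dfw,dkt,dtw,efk,efl,eft,efw,ekp,elt,ltw] rk=12  ker:etw,ftw
rk∂_2=12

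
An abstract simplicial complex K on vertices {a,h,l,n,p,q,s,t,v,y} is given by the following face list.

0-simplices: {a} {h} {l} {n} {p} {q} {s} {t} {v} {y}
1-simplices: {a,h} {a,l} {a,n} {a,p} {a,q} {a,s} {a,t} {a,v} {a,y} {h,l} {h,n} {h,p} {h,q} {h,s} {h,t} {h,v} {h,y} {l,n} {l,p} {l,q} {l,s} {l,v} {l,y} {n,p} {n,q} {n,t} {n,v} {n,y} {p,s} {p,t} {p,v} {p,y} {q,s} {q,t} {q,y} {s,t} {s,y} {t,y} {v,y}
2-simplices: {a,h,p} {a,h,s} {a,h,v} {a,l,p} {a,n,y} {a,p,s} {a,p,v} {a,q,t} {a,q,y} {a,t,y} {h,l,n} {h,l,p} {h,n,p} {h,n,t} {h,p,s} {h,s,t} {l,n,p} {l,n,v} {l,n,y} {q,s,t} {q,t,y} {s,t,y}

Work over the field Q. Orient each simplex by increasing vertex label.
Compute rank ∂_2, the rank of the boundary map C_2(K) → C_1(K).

rank∂_2=19

n_0=10 n_1=39 n_2=22  [Q]
∂1: piv[ah,al,an,ap,aq,as,at,av,ay] rk=9  ker:hl,hn,hp,hq,hs,ht,hv,hy,ln,lp,lq,ls,lv,ly,np,nq,nt,nv,ny,ps,pt,pv,py,qs,qt,qy,st,sy,ty,vy
∂2: piv[ahp,ahs,ahv,alp,any,aps,apv,aqt,aqy,aty,hln,hlp,hnp,hnt,hst,lnv,lny,qst,sty] rk=19  ker:hps,lnp,qty
rk∂_2=19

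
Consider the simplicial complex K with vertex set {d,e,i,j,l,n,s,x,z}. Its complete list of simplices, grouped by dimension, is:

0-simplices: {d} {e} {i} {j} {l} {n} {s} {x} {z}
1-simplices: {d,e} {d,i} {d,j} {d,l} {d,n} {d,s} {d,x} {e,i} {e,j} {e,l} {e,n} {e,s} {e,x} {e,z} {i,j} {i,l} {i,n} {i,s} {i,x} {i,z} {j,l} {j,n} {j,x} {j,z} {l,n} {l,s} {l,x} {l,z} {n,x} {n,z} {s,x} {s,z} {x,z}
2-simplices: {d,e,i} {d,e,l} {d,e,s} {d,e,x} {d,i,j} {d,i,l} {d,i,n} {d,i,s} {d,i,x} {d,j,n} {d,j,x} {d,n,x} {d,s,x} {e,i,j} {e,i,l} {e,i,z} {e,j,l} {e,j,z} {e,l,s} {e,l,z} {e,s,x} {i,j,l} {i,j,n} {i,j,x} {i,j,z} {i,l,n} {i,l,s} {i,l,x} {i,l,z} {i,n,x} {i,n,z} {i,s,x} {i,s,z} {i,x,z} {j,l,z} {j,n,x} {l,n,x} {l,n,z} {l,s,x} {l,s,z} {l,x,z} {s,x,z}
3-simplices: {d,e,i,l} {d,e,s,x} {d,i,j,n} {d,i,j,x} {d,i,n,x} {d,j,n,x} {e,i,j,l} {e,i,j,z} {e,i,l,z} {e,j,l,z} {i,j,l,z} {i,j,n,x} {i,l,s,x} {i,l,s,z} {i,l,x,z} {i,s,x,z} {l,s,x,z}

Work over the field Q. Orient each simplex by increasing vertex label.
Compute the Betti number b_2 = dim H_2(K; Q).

b_2=4

n_0=9 n_1=33 n_2=42 n_3=17  [Q]
∂1: piv[de,di,dj,dl,dn,ds,dx,ez] rk=8  ker:ei,ej,el,en,es,ex,ij,il,in,is,ix,iz,jl,jn,jx,jz,ln,ls,lx,lz,nx,nz,sx,sz,xz
∂2: piv[dei,del,des,dex,dij,dil,din,dis,dix,djn,djx,dnx,dsx,eij,eiz,ejl,ejz,els,elz,iln,ilx,inz,isz,ixz] rk=24  ker:eil,esx,ijl,ijn,ijx,ijz,ils,ilz,inx,isx,jlz,jnx,lnx,lnz,lsx,lsz,lxz,sxz
∂3: piv[deil,desx,dijn,dijx,dinx,djnx,eijl,eijz,eilz,ejlz,ilsx,ilsz,ilxz,isxz] rk=14  ker:ijlz,ijnx,lsxz
b_2=(42−24)−14=4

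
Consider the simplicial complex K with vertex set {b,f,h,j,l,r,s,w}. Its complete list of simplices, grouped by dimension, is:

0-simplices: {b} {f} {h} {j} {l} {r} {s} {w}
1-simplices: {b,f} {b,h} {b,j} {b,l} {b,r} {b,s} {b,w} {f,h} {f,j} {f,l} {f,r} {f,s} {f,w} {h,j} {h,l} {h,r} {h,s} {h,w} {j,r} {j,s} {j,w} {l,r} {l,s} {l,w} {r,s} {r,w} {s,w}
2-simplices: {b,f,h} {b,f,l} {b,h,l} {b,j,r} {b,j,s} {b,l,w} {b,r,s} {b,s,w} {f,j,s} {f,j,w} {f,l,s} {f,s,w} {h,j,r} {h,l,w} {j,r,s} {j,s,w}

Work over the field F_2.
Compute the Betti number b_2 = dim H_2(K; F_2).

n_0=8 n_1=27 n_2=16  [Z2]
∂1: piv[bf,bh,bj,bl,br,bs,bw] rk=7  ker:fh,fj,fl,fr,fs,fw,hj,hl,hr,hs,hw,jr,js,jw,lr,ls,lw,rs,rw,sw
∂2: piv[bfh,bfl,bhl,bjr,bjs,blw,brs,bsw,fjs,fjw,fls,fsw,hjr,hlw] rk=14  ker:jrs,jsw
b_2=(16−14)−0=2

b_2=2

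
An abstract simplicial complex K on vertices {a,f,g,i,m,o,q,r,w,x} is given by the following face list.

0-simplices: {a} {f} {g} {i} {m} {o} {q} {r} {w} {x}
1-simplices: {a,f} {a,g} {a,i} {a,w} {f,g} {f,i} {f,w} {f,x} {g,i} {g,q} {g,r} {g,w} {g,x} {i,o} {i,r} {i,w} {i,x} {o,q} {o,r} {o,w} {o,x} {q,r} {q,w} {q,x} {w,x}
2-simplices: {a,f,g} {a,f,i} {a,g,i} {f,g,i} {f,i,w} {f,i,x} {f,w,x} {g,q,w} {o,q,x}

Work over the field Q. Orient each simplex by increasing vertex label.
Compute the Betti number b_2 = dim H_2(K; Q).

b_2=1

n_0=10 n_1=25 n_2=9  [Q]
∂1: piv[af,ag,ai,aw,fx,gq,gr,io] rk=8  ker:fg,fi,fw,gi,gw,gx,ir,iw,ix,oq,or,ow,ox,qr,qw,qx,wx
∂2: piv[afg,afi,agi,fiw,fix,fwx,gqw,oqx] rk=8  ker:fgi
b_2=(9−8)−0=1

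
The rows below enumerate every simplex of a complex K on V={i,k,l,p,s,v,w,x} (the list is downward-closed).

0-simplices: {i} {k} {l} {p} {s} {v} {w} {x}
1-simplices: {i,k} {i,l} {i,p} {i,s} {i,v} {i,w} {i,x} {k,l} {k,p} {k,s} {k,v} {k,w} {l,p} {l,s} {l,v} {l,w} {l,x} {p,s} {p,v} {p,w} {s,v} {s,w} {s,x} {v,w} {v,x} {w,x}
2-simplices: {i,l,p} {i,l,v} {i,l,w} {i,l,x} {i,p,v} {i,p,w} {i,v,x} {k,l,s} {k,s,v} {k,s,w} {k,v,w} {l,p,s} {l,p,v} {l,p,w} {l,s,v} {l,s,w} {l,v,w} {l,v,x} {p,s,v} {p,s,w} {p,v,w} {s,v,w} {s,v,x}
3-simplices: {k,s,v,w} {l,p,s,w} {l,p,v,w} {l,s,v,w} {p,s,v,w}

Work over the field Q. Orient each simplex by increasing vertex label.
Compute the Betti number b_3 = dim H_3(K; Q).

b_3=0

n_0=8 n_1=26 n_2=23 n_3=5  [Q]
∂1: piv[ik,il,ip,is,iv,iw,ix] rk=7  ker:kl,kp,ks,kv,kw,lp,ls,lv,lw,lx,ps,pv,pw,sv,sw,sx,vw,vx,wx
∂2: piv[ilp,ilv,ilw,ilx,ipv,ipw,ivx,kls,ksv,ksw,kvw,lps,lsv,lsw,svx] rk=15  ker:lpv,lpw,lvw,lvx,psv,psw,pvw,svw
∂3: piv[ksvw,lpsw,lpvw,lsvw,psvw] rk=5
b_3=(5−5)−0=0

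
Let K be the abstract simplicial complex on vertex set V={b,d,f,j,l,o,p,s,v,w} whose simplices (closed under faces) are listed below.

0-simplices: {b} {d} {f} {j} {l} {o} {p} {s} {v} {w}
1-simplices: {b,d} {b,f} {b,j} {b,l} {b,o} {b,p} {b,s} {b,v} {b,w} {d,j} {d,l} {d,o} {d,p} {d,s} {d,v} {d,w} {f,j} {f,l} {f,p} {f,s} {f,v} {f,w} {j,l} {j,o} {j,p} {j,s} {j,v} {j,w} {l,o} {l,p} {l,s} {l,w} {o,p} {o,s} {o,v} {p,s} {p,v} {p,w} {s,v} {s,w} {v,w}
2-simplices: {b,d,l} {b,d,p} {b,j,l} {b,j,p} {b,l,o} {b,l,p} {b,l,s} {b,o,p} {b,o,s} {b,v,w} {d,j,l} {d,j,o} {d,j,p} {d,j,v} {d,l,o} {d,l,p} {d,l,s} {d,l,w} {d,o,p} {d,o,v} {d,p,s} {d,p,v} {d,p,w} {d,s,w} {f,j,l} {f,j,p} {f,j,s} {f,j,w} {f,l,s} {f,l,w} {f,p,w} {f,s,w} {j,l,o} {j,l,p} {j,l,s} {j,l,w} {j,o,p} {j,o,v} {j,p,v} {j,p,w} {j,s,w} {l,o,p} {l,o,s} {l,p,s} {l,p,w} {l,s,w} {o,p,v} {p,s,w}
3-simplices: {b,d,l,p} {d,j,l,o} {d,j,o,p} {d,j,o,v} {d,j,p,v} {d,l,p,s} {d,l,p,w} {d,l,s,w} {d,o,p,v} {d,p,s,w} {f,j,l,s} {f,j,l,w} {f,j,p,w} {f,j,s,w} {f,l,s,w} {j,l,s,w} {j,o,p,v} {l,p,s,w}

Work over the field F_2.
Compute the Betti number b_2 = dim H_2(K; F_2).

b_2=6

n_0=10 n_1=41 n_2=48 n_3=18  [Z2]
∂1: piv[bd,bf,bj,bl,bo,bp,bs,bv,bw] rk=9  ker:dj,dl,do,dp,ds,dv,dw,fj,fl,fp,fs,fv,fw,jl,jo,jp,js,jv,jw,lo,lp,ls,lw,op,os,ov,ps,pv,pw,sv,sw,vw
∂2: piv[bdl,bdp,bjl,bjp,blo,blp,bls,bop,bos,bvw,djl,djo,djv,dlo,dls,dlw,dov,dps,dpv,dpw,dsw,fjl,fjp,fjs,fjw,fls,flw] rk=27  ker:djp,dlp,dop,fpw,fsw,jlo,jlp,jls,jlw,jop,jov,jpv,jpw,jsw,lop,los,lps,lpw,lsw,opv,psw
∂3: piv[bdlp,djlo,djop,djov,djpv,dlps,dlpw,dlsw,dopv,dpsw,fjls,fjlw,fjpw,fjsw,flsw] rk=15  ker:jlsw,jopv,lpsw
b_2=(48−27)−15=6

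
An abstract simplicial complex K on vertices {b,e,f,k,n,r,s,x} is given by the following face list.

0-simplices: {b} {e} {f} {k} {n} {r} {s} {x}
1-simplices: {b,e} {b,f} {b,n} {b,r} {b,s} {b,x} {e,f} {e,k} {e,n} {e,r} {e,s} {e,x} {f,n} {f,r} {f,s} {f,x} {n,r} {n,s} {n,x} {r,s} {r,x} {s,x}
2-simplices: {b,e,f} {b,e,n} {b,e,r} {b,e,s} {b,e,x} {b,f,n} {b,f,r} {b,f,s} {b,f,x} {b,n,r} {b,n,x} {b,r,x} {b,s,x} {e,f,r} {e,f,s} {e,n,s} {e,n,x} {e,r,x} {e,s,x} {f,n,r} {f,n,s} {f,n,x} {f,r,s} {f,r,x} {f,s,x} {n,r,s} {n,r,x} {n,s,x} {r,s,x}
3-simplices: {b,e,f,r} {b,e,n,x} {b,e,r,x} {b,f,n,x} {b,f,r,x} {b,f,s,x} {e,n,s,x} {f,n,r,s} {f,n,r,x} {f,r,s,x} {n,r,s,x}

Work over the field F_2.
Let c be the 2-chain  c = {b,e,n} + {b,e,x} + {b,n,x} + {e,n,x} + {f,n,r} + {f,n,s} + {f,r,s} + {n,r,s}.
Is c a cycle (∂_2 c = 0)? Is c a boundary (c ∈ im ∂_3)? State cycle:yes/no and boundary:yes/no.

cycle:yes boundary:yes

n_0=8 n_1=22 n_2=29 n_3=11  [Z2]
∂1: piv[be,bf,bn,br,bs,bx,ek] rk=7  ker:ef,en,er,es,ex,fn,fr,fs,fx,nr,ns,nx,rs,rx,sx
∂2: piv[bef,ben,ber,bes,bex,bfn,bfr,bfs,bfx,bnr,bnx,brx,bsx,ens,frs] rk=15  ker:efr,efs,enx,erx,esx,fnr,fns,fnx,frx,fsx,nrs,nrx,nsx,rsx
∂3: piv[befr,benx,berx,bfnx,bfrx,bfsx,ensx,fnrs,fnrx,frsx,nrsx] rk=11
∂2c = 0
c vs im∂3: reduces to 0 ⇒ boundary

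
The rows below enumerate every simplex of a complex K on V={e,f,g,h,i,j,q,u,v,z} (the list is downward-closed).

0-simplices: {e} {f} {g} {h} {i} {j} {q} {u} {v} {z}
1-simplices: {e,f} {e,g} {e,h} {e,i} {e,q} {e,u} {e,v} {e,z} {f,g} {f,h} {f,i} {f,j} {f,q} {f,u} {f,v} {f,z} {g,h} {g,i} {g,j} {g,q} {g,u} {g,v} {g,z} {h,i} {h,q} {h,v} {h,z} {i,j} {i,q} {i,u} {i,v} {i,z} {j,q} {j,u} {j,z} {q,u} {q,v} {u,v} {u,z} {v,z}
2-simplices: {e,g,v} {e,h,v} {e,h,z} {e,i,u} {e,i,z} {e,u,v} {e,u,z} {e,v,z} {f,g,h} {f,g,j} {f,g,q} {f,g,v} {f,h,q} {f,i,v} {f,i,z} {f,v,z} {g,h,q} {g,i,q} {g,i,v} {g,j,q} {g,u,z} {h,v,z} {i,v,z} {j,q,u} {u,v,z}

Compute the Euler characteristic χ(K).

n_0=10 n_1=40 n_2=25
χ=+10−40+25=-5

χ(K)=-5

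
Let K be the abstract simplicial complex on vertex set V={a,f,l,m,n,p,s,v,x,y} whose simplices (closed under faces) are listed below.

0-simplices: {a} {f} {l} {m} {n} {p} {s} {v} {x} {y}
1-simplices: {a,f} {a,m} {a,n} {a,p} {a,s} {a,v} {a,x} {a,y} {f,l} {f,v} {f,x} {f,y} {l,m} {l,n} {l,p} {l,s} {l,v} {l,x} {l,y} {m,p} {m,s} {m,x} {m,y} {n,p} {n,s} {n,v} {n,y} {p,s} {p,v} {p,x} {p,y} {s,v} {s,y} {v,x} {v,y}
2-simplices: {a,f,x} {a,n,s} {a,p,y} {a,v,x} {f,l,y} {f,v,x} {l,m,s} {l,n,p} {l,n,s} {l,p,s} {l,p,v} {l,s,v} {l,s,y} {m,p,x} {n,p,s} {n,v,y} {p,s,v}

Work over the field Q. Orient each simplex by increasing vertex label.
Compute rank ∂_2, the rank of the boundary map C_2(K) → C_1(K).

rank∂_2=15

n_0=10 n_1=35 n_2=17  [Q]
∂1: piv[af,am,an,ap,as,av,ax,ay,fl] rk=9  ker:fv,fx,fy,lm,ln,lp,ls,lv,lx,ly,mp,ms,mx,my,np,ns,nv,ny,ps,pv,px,py,sv,sy,vx,vy
∂2: piv[afx,ans,apy,avx,fly,fvx,lms,lnp,lns,lps,lpv,lsv,lsy,mpx,nvy] rk=15  ker:nps,psv
rk∂_2=15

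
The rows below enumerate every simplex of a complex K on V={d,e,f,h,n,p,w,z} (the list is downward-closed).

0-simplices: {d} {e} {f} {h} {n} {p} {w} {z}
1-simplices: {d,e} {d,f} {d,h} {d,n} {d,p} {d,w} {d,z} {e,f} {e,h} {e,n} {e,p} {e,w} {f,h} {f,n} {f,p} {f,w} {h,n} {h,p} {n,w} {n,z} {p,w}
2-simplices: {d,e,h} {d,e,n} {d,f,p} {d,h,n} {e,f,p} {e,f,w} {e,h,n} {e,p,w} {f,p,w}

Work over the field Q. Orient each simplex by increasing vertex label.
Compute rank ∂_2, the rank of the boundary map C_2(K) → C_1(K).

n_0=8 n_1=21 n_2=9  [Q]
∂1: piv[de,df,dh,dn,dp,dw,dz] rk=7  ker:ef,eh,en,ep,ew,fh,fn,fp,fw,hn,hp,nw,nz,pw
∂2: piv[deh,den,dfp,dhn,efp,efw,epw] rk=7  ker:ehn,fpw
rk∂_2=7

rank∂_2=7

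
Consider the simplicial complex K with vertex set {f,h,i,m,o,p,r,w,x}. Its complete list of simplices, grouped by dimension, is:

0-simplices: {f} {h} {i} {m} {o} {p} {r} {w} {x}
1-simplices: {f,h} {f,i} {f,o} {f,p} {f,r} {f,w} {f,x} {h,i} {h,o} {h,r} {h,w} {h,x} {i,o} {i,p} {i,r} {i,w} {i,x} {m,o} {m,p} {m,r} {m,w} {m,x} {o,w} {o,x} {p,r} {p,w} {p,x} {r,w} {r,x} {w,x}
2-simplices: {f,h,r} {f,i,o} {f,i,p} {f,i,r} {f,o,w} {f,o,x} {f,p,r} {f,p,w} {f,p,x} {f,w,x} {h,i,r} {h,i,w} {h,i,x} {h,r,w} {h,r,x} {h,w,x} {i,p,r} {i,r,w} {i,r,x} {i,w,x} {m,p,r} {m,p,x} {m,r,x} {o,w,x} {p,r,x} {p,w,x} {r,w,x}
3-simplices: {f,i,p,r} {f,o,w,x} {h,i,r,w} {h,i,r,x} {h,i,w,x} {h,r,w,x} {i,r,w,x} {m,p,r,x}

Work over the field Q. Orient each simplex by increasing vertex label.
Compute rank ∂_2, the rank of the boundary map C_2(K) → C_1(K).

n_0=9 n_1=30 n_2=27 n_3=8  [Q]
∂1: piv[fh,fi,fo,fp,fr,fw,fx,mo] rk=8  ker:hi,ho,hr,hw,hx,io,ip,ir,iw,ix,mp,mr,mw,mx,ow,ox,pr,pw,px,rw,rx,wx
∂2: piv[fhr,fio,fip,fir,fow,fox,fpr,fpw,fpx,fwx,hir,hiw,hix,hrw,hrx,hwx,mpr,mpx,mrx] rk=19  ker:ipr,irw,irx,iwx,owx,prx,pwx,rwx
∂3: piv[fipr,fowx,hirw,hirx,hiwx,hrwx,mprx] rk=7  ker:irwx
rk∂_2=19

rank∂_2=19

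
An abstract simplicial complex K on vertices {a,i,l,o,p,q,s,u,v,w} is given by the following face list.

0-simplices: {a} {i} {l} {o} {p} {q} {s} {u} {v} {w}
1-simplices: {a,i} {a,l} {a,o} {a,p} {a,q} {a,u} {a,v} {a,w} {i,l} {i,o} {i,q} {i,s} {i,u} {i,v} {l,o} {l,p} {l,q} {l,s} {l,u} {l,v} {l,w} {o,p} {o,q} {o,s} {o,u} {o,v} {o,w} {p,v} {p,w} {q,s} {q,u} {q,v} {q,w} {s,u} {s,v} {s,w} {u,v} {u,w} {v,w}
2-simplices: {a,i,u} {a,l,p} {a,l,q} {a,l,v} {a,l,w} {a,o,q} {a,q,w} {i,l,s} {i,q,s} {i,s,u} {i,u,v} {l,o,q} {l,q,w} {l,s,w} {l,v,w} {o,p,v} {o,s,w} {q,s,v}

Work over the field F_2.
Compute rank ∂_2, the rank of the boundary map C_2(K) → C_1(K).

rank∂_2=17

n_0=10 n_1=39 n_2=18  [Z2]
∂1: piv[ai,al,ao,ap,aq,au,av,aw,is] rk=9  ker:il,io,iq,iu,iv,lo,lp,lq,ls,lu,lv,lw,op,oq,os,ou,ov,ow,pv,pw,qs,qu,qv,qw,su,sv,sw,uv,uw,vw
∂2: piv[aiu,alp,alq,alv,alw,aoq,aqw,ils,iqs,isu,iuv,loq,lsw,lvw,opv,osw,qsv] rk=17  ker:lqw
rk∂_2=17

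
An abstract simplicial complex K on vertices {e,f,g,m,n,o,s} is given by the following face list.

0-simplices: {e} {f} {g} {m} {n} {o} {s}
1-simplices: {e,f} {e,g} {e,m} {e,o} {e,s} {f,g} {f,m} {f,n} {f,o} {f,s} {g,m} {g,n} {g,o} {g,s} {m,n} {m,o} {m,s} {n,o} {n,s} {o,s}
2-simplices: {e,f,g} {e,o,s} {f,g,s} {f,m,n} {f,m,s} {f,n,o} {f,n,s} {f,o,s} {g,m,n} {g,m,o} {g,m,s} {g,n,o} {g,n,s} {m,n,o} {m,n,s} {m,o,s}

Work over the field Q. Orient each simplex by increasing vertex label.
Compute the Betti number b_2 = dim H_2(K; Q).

b_2=4

n_0=7 n_1=20 n_2=16  [Q]
∂1: piv[ef,eg,em,eo,es,fn] rk=6  ker:fg,fm,fo,fs,gm,gn,go,gs,mn,mo,ms,no,ns,os
∂2: piv[efg,eos,fgs,fmn,fms,fno,fns,fos,gmn,gmo,gms,gno] rk=12  ker:gns,mno,mns,mos
b_2=(16−12)−0=4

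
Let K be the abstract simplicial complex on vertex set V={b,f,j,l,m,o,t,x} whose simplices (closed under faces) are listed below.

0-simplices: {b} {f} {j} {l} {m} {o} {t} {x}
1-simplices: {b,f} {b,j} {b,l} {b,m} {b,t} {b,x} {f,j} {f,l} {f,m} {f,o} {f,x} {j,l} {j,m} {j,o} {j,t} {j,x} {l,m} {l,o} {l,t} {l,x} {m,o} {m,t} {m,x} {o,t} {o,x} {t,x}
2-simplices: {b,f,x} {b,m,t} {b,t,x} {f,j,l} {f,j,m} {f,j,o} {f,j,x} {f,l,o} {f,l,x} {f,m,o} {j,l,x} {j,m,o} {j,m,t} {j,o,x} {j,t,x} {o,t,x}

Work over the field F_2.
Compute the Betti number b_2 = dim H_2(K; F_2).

b_2=2

n_0=8 n_1=26 n_2=16  [Z2]
∂1: piv[bf,bj,bl,bm,bt,bx,fo] rk=7  ker:fj,fl,fm,fx,jl,jm,jo,jt,jx,lm,lo,lt,lx,mo,mt,mx,ot,ox,tx
∂2: piv[bfx,bmt,btx,fjl,fjm,fjo,fjx,flo,flx,fmo,jmt,jox,jtx,otx] rk=14  ker:jlx,jmo
b_2=(16−14)−0=2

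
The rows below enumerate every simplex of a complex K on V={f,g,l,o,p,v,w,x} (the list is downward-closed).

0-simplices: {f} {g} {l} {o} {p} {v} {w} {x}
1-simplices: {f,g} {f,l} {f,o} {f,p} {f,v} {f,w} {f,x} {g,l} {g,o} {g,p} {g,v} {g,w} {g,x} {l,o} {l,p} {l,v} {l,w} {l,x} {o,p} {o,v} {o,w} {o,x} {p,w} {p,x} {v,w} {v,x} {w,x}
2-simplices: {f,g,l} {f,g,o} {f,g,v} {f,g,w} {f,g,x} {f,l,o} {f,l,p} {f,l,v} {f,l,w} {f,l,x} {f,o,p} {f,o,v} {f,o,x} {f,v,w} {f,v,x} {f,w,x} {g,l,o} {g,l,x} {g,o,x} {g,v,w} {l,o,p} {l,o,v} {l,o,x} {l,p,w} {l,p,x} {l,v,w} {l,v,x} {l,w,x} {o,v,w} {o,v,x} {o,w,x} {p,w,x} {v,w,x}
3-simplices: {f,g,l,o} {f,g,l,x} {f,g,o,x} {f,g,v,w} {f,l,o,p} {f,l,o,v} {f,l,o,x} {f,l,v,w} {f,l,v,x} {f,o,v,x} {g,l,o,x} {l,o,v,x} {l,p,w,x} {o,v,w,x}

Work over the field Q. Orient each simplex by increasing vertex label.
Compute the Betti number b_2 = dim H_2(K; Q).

n_0=8 n_1=27 n_2=33 n_3=14  [Q]
∂1: piv[fg,fl,fo,fp,fv,fw,fx] rk=7  ker:gl,go,gp,gv,gw,gx,lo,lp,lv,lw,lx,op,ov,ow,ox,pw,px,vw,vx,wx
∂2: piv[fgl,fgo,fgv,fgw,fgx,flo,flp,flv,flw,flx,fop,fov,fox,fvw,fvx,fwx,lpw,lpx,ovw] rk=19  ker:glo,glx,gox,gvw,lop,lov,lox,lvw,lvx,lwx,ovx,owx,pwx,vwx
∂3: piv[fglo,fglx,fgox,fgvw,flop,flov,flox,flvw,flvx,fovx,lpwx,ovwx] rk=12  ker:glox,lovx
b_2=(33−19)−12=2

b_2=2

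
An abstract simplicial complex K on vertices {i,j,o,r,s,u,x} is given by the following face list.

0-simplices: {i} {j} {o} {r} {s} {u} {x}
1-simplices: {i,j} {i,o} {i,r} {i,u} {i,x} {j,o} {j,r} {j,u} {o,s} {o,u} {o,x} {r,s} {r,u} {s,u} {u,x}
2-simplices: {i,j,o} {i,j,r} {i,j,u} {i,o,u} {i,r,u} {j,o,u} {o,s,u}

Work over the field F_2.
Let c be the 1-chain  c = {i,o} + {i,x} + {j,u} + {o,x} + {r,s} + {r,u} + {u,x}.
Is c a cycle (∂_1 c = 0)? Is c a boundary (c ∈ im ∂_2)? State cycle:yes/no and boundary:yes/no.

cycle:no boundary:no

n_0=7 n_1=15 n_2=7  [Z2]
∂1: piv[ij,io,ir,iu,ix,os] rk=6  ker:jo,jr,ju,ou,ox,rs,ru,su,ux
∂2: piv[ijo,ijr,iju,iou,iru,osu] rk=6  ker:jou
∂1c = {j} + {s} + {u} + {x}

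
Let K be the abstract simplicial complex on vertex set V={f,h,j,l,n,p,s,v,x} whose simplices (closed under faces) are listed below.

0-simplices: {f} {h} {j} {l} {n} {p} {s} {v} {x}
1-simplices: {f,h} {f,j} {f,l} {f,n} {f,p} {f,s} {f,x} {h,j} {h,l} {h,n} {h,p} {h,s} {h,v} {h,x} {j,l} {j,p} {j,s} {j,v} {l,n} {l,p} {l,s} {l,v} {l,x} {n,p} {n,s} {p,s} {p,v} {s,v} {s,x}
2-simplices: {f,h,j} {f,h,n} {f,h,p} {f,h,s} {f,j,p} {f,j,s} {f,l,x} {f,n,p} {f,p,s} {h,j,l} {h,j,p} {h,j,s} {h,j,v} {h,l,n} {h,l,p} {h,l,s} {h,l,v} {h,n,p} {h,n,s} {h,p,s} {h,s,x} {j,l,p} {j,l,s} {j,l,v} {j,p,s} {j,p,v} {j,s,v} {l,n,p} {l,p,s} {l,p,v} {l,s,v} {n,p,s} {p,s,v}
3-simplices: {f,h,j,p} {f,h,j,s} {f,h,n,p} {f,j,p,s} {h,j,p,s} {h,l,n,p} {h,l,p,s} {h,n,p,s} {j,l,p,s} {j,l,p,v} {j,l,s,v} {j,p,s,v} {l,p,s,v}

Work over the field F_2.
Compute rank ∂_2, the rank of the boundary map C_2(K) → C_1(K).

rank∂_2=19

n_0=9 n_1=29 n_2=33 n_3=13  [Z2]
∂1: piv[fh,fj,fl,fn,fp,fs,fx,hv] rk=8  ker:hj,hl,hn,hp,hs,hx,jl,jp,js,jv,ln,lp,ls,lv,lx,np,ns,ps,pv,sv,sx
∂2: piv[fhj,fhn,fhp,fhs,fjp,fjs,flx,fnp,fps,hjl,hjv,hln,hlp,hls,hlv,hns,hsx,jpv,jsv] rk=19  ker:hjp,hjs,hnp,hps,jlp,jls,jlv,jps,lnp,lps,lpv,lsv,nps,psv
∂3: piv[fhjp,fhjs,fhnp,fjps,hjps,hlnp,hlps,hnps,jlps,jlpv,jlsv,jpsv] rk=12  ker:lpsv
rk∂_2=19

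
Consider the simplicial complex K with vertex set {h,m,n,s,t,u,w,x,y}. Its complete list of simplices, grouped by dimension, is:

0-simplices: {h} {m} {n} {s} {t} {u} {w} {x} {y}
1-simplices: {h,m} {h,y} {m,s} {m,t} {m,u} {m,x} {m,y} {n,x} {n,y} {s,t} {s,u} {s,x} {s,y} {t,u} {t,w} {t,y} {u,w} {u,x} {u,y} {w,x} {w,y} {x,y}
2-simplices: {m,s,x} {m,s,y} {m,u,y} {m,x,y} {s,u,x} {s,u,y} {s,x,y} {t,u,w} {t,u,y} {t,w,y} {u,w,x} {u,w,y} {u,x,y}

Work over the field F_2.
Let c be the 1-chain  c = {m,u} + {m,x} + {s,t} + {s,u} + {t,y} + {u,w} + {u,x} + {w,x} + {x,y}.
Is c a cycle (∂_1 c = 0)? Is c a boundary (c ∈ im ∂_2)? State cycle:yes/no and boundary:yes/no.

n_0=9 n_1=22 n_2=13  [Z2]
∂1: piv[hm,hy,ms,mt,mu,mx,nx,tw] rk=8  ker:my,ny,st,su,sx,sy,tu,ty,uw,ux,uy,wx,wy,xy
∂2: piv[msx,msy,muy,mxy,sux,suy,tuw,tuy,twy,uwx] rk=10  ker:sxy,uwy,uxy
∂1c = 0
c vs im∂2: residual ≠ 0 ⇒ not boundary

cycle:yes boundary:no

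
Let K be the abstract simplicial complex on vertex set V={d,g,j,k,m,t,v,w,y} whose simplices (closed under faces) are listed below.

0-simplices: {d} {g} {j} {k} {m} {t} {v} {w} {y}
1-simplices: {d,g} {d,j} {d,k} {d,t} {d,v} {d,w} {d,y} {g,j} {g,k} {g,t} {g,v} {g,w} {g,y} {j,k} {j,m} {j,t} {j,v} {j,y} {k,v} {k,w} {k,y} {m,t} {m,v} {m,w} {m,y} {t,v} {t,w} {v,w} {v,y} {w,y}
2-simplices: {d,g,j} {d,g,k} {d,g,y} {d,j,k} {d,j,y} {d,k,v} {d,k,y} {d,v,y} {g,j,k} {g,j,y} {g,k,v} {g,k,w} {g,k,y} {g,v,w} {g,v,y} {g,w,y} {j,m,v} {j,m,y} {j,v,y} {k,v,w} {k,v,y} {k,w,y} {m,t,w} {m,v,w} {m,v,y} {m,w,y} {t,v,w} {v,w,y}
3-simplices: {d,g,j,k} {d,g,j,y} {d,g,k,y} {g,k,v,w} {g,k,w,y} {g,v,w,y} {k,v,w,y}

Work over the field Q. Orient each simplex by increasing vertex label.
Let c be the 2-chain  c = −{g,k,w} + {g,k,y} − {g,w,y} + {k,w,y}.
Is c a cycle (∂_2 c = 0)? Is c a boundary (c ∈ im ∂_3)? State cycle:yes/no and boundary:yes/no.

n_0=9 n_1=30 n_2=28 n_3=7  [Q]
∂1: piv[dg,dj,dk,dt,dv,dw,dy,jm] rk=8  ker:gj,gk,gt,gv,gw,gy,jk,jt,jv,jy,kv,kw,ky,mt,mv,mw,my,tv,tw,vw,vy,wy
∂2: piv[dgj,dgk,dgy,djk,djy,dkv,dky,dvy,gkv,gkw,gvw,gwy,jmv,jmy,jvy,mtw,mvw,tvw] rk=18  ker:gjk,gjy,gky,gvy,kvw,kvy,kwy,mvy,mwy,vwy
∂3: piv[dgjk,dgjy,dgky,gkvw,gkwy,gvwy,kvwy] rk=7
∂2c = 0
c vs im∂3: reduces to 0 ⇒ boundary

cycle:yes boundary:yes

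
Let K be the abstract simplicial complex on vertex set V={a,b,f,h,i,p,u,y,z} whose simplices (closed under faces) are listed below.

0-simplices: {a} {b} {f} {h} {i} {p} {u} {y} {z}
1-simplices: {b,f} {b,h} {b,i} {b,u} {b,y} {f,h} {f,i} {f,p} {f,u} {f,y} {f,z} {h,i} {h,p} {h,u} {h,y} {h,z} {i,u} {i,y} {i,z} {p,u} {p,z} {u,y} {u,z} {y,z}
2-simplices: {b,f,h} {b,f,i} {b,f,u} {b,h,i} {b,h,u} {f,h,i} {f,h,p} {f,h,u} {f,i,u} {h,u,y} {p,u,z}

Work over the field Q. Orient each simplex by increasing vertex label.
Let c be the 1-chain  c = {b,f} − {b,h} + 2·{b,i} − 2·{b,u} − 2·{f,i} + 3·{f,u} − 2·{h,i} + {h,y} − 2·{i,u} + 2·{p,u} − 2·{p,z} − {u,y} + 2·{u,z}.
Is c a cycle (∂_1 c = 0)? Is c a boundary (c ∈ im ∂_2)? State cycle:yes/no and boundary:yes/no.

n_0=9 n_1=24 n_2=11  [Q]
∂1: piv[bf,bh,bi,bu,by,fp,fz] rk=7  ker:fh,fi,fu,fy,hi,hp,hu,hy,hz,iu,iy,iz,pu,pz,uy,uz,yz
∂2: piv[bfh,bfi,bfu,bhi,bhu,fhp,fiu,huy,puz] rk=9  ker:fhi,fhu
∂1c = 0
c vs im∂2: reduces to 0 ⇒ boundary

cycle:yes boundary:yes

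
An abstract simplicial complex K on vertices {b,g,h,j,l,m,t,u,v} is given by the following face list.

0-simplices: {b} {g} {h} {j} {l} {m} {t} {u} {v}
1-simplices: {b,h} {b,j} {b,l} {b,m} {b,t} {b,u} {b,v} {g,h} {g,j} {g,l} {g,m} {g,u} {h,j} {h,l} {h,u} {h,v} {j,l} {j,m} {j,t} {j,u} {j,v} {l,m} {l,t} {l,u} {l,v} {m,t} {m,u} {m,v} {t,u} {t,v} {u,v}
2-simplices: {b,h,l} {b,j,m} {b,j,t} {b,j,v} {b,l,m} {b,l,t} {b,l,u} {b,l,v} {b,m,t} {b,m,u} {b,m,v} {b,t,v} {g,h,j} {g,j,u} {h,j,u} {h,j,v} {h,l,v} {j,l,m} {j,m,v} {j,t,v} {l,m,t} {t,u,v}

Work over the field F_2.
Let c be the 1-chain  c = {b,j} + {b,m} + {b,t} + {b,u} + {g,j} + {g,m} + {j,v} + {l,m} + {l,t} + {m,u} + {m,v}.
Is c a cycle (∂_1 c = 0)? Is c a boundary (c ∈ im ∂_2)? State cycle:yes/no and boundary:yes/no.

cycle:no boundary:no

n_0=9 n_1=31 n_2=22  [Z2]
∂1: piv[bh,bj,bl,bm,bt,bu,bv,gh] rk=8  ker:gj,gl,gm,gu,hj,hl,hu,hv,jl,jm,jt,ju,jv,lm,lt,lu,lv,mt,mu,mv,tu,tv,uv
∂2: piv[bhl,bjm,bjt,bjv,blm,blt,blu,blv,bmt,bmu,bmv,btv,ghj,gju,hju,hjv,hlv,jlm,tuv] rk=19  ker:jmv,jtv,lmt
∂1c = {j} + {m}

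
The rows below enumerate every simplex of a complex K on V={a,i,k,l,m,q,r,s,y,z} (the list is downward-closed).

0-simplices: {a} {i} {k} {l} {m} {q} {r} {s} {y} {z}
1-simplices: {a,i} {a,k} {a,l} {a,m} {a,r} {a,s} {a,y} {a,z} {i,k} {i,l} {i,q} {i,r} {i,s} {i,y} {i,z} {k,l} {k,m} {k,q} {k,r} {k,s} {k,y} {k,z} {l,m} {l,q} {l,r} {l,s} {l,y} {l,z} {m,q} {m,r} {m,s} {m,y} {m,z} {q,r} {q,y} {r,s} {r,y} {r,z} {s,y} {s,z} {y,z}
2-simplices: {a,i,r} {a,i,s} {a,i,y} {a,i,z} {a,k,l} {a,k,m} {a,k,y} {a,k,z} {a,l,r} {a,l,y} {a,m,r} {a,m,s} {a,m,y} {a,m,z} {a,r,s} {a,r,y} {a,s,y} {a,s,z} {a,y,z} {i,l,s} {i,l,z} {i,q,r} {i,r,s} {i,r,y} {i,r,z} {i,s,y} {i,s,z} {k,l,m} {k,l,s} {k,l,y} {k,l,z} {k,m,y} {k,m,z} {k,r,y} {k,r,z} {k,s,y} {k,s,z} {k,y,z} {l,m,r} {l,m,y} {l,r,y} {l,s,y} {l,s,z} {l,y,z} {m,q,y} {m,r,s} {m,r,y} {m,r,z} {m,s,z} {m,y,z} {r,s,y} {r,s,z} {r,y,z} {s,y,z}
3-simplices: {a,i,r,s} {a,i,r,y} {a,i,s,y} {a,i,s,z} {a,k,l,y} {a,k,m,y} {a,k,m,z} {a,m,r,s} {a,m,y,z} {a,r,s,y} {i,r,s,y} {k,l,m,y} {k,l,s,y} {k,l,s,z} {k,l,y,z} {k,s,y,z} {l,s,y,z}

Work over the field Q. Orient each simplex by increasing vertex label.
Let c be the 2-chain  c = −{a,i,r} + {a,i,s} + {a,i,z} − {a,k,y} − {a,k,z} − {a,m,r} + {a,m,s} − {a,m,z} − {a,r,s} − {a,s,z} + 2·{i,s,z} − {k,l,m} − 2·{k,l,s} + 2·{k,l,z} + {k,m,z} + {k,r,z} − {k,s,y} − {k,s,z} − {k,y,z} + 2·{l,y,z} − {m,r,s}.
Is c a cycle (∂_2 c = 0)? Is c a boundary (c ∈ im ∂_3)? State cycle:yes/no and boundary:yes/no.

cycle:no boundary:no

n_0=10 n_1=41 n_2=54 n_3=17  [Q]
∂1: piv[ai,ak,al,am,ar,as,ay,az,iq] rk=9  ker:ik,il,ir,is,iy,iz,kl,km,kq,kr,ks,ky,kz,lm,lq,lr,ls,ly,lz,mq,mr,ms,my,mz,qr,qy,rs,ry,rz,sy,sz,yz
∂2: piv[air,ais,aiy,aiz,akl,akm,aky,akz,alr,aly,amr,ams,amy,amz,ars,ary,asy,asz,ayz,ils,ilz,iqr,irz,klm,kls,klz,kry,mqy] rk=28  ker:irs,iry,isy,isz,kly,kmy,kmz,krz,ksy,ksz,kyz,lmr,lmy,lry,lsy,lsz,lyz,mrs,mry,mrz,msz,myz,rsy,rsz,ryz,syz
∂3: piv[airs,airy,aisy,aisz,akly,akmy,akmz,amrs,amyz,arsy,klmy,klsy,klsz,klyz,ksyz] rk=15  ker:irsy,lsyz
∂2c = {a,i} − 2·{a,k} − {a,m} + {a,r} − 2·{a,s} + {a,y} + 2·{a,z} − {i,r} + 3·{i,s} − {i,z} − {k,l} + 2·{k,m} + {k,r} − {k,y} − 3·{k,z} − {l,m} − 2·{l,s} + 2·{l,y} − 2·{m,r} + 2·{m,s} − 2·{r,s} + {r,z} − {s,y} + {y,z}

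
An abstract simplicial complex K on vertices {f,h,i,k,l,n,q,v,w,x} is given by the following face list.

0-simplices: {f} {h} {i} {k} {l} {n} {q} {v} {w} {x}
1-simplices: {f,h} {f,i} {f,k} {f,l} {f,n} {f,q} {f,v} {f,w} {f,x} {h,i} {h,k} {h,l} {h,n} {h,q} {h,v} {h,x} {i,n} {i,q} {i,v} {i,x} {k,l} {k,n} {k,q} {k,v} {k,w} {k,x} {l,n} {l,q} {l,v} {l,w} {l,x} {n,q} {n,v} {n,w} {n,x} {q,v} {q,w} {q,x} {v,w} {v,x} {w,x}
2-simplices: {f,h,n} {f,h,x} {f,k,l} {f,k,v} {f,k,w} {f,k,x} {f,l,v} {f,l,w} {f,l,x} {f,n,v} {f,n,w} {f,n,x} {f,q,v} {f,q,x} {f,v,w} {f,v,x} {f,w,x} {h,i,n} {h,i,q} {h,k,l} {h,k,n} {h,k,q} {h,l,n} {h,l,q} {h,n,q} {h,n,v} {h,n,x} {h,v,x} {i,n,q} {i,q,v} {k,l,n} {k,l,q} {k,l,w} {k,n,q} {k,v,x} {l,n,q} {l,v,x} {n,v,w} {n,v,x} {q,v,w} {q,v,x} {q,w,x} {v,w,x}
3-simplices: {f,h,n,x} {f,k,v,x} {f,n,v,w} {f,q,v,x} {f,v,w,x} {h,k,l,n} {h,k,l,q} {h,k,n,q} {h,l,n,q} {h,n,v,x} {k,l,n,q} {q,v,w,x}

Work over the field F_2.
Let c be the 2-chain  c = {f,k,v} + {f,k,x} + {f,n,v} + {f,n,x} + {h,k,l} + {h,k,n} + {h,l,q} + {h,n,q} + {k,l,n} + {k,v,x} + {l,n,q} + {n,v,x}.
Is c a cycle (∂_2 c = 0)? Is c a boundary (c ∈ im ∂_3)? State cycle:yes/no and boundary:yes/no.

cycle:yes boundary:no

n_0=10 n_1=41 n_2=43 n_3=12  [Z2]
∂1: piv[fh,fi,fk,fl,fn,fq,fv,fw,fx] rk=9  ker:hi,hk,hl,hn,hq,hv,hx,in,iq,iv,ix,kl,kn,kq,kv,kw,kx,ln,lq,lv,lw,lx,nq,nv,nw,nx,qv,qw,qx,vw,vx,wx
∂2: piv[fhn,fhx,fkl,fkv,fkw,fkx,flv,flw,flx,fnv,fnw,fnx,fqv,fqx,fvw,fvx,fwx,hin,hiq,hkl,hkn,hkq,hln,hlq,hnq,hnv,iqv,qvw] rk=28  ker:hnx,hvx,inq,kln,klq,klw,knq,kvx,lnq,lvx,nvw,nvx,qvx,qwx,vwx
∂3: piv[fhnx,fkvx,fnvw,fqvx,fvwx,hkln,hklq,hknq,hlnq,hnvx,qvwx] rk=11  ker:klnq
∂2c = 0
c vs im∂3: residual ≠ 0 ⇒ not boundary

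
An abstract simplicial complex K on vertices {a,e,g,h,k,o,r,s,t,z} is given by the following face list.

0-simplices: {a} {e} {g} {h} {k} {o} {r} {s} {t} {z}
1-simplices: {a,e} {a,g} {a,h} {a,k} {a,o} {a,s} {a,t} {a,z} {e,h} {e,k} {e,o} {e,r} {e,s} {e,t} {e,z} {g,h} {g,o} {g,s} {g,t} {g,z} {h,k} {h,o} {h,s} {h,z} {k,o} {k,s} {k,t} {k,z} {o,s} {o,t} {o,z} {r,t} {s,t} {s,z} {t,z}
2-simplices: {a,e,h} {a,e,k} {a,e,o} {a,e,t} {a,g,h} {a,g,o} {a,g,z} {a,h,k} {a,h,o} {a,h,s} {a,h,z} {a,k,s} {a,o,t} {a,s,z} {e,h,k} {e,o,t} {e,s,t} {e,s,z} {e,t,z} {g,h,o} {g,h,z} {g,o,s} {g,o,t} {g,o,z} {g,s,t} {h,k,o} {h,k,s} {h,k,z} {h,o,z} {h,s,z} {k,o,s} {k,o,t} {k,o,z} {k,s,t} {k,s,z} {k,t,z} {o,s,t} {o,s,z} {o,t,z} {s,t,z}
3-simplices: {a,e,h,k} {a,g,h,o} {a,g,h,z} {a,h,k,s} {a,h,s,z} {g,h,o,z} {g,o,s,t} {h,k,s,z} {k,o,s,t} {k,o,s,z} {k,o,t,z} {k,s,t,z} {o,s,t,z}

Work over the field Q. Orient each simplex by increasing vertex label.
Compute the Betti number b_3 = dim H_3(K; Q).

b_3=1

n_0=10 n_1=35 n_2=40 n_3=13  [Q]
∂1: piv[ae,ag,ah,ak,ao,as,at,az,er] rk=9  ker:eh,ek,eo,es,et,ez,gh,go,gs,gt,gz,hk,ho,hs,hz,ko,ks,kt,kz,os,ot,oz,rt,st,sz,tz
∂2: piv[aeh,aek,aeo,aet,agh,ago,agz,ahk,aho,ahs,ahz,aks,aot,asz,est,esz,etz,gos,got,goz,gst,hko,hkz,kos,kot] rk=25  ker:ehk,eot,gho,ghz,hks,hoz,hsz,koz,kst,ksz,ktz,ost,osz,otz,stz
∂3: piv[aehk,agho,aghz,ahks,ahsz,ghoz,gost,hksz,kost,kosz,kotz,kstz] rk=12  ker:ostz
b_3=(13−12)−0=1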